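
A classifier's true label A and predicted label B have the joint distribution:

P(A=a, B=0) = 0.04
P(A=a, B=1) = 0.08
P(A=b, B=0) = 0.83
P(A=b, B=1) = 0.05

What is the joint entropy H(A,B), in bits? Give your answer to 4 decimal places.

H(A,B) = −Σ p(x,y)·log₂ p(x,y) over all 4 cells.
  cell (a,0): −0.04·log₂0.04 = 0.18575
  cell (a,1): −0.08·log₂0.08 = 0.29151
  cell (b,0): −0.83·log₂0.83 = 0.22312
  cell (b,1): −0.05·log₂0.05 = 0.21610
Sum = 0.9165 bits.

0.9165 bits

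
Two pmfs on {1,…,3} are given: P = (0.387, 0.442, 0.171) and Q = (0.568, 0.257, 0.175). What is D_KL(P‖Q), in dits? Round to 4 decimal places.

D(P‖Q) = Σ p·log₁₀(p/q).
  0.387·log₁₀(0.387/0.568) = -0.06449
  0.442·log₁₀(0.442/0.257) = 0.10409
  0.171·log₁₀(0.171/0.175) = -0.00172
D(P‖Q) = 0.0379 dits.

0.0379 dits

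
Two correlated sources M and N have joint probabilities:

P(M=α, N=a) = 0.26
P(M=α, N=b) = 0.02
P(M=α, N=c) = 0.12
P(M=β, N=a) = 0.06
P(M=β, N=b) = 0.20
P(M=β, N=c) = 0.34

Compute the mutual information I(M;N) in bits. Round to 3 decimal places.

0.271 bits

Marginals: p(M) = (0.4000, 0.6000), p(N) = (0.3200, 0.2200, 0.4600).
I(M;N) = H(M) + H(N) − H(M,N).
H(M) = 0.9710, H(N) = 1.5219, H(M,N) = 2.2223.
I(M;N) = 0.9710 + 1.5219 − 2.2223 = 0.271 bits.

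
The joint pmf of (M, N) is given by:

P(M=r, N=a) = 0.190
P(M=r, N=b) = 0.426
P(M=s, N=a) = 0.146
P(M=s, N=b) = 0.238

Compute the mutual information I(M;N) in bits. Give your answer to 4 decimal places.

Marginals: p(M) = (0.6160, 0.3840), p(N) = (0.3360, 0.6640).
I(M;N) = H(M) + H(N) − H(M,N).
H(M) = 0.9608, H(N) = 0.9209, H(M,N) = 1.8778.
I(M;N) = 0.9608 + 0.9209 − 1.8778 = 0.0039 bits.

0.0039 bits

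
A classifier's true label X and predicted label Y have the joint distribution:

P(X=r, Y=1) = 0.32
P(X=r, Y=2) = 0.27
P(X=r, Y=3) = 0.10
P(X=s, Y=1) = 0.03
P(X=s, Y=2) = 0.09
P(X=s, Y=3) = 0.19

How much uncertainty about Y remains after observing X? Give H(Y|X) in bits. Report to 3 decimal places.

Chain rule: H(Y|X) = H(X,Y) − H(X).
Marginals: p(X) = (0.6900, 0.3100), p(Y) = (0.3500, 0.3600, 0.2900).
H(X,Y) = 2.2879 bits; H(X) = 0.8932 bits.
H(Y|X) = 2.2879 − 0.8932 = 1.395 bits.

1.395 bits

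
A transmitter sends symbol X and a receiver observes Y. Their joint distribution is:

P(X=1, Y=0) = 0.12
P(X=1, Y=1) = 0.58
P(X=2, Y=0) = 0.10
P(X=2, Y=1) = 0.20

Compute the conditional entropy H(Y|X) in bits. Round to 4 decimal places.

Marginals: p(X) = (0.7000, 0.3000), p(Y) = (0.2200, 0.7800).
H(Y|X) = Σ p(X) · H(Y|X=·).
  X=1: p=0.7000, H(Y|X=1) = 0.6610
  X=2: p=0.3000, H(Y|X=2) = 0.9183
Weighted sum = 0.7382 bits.

0.7382 bits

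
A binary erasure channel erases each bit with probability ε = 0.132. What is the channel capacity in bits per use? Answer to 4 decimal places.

0.8680 bits

Binary erasure channel: capacity C = 1 − ε.
C = 1 − 0.132 = 0.8680 bits per channel use.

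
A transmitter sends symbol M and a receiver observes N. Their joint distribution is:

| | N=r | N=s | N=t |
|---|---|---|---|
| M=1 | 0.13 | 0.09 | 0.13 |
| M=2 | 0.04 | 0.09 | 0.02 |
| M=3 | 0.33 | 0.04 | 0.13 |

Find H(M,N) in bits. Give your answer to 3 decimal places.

2.785 bits

H(M,N) = −Σ p(x,y)·log₂ p(x,y) over all 9 cells.
  cell (1,r): −0.13·log₂0.13 = 0.3826
  cell (1,s): −0.09·log₂0.09 = 0.3127
  cell (1,t): −0.13·log₂0.13 = 0.3826
  cell (2,r): −0.04·log₂0.04 = 0.1858
  cell (2,s): −0.09·log₂0.09 = 0.3127
  cell (2,t): −0.02·log₂0.02 = 0.1129
  cell (3,r): −0.33·log₂0.33 = 0.5278
  cell (3,s): −0.04·log₂0.04 = 0.1858
  cell (3,t): −0.13·log₂0.13 = 0.3826
Sum = 2.785 bits.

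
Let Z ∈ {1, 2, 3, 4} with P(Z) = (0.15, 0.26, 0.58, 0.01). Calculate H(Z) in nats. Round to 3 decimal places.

H(Z) = −Σ p·ln p.
  −(0.15)·ln(0.15) = 0.2846
  −(0.26)·ln(0.26) = 0.3502
  −(0.58)·ln(0.58) = 0.3159
  −(0.01)·ln(0.01) = 0.0461
Sum: 0.2846 + 0.3502 + 0.3159 + 0.0461 = 0.997 nats.

0.997 nats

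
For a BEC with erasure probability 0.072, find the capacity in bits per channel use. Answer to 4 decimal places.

0.9280 bits

Binary erasure channel: capacity C = 1 − ε.
C = 1 − 0.072 = 0.9280 bits per channel use.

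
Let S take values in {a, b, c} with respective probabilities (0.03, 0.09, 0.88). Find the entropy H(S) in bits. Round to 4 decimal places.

0.6267 bits

H(S) = −Σ p·log₂ p.
  −(0.03)·log₂(0.03) = 0.15177
  −(0.09)·log₂(0.09) = 0.31265
  −(0.88)·log₂(0.88) = 0.16229
Sum: 0.15177 + 0.31265 + 0.16229 = 0.6267 bits.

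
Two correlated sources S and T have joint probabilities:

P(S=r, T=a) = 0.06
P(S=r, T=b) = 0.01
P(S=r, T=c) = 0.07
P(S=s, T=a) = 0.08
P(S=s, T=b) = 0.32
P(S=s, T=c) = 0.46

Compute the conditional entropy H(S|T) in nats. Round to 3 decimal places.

Chain rule: H(S|T) = H(S,T) − H(T).
Marginals: p(S) = (0.1400, 0.8600), p(T) = (0.1400, 0.3300, 0.5300).
H(S,T) = 1.3249 nats; H(T) = 0.9776 nats.
H(S|T) = 1.3249 − 0.9776 = 0.347 nats.

0.347 nats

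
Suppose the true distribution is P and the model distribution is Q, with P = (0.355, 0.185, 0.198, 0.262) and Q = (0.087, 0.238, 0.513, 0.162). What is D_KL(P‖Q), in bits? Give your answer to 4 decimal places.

0.5627 bits

D(P‖Q) = Σ p·log₂(p/q).
  0.355·log₂(0.355/0.087) = 0.72020
  0.185·log₂(0.185/0.238) = -0.06724
  0.198·log₂(0.198/0.513) = -0.27194
  0.262·log₂(0.262/0.162) = 0.18172
D(P‖Q) = 0.5627 bits.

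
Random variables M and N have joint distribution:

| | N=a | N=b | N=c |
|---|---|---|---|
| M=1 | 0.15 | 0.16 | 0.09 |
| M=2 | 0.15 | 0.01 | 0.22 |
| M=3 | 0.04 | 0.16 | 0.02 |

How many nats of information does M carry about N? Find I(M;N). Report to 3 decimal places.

0.207 nats

Marginals: p(M) = (0.4000, 0.3800, 0.2200), p(N) = (0.3400, 0.3300, 0.3300).
I(M;N) = Σ p(x,y)·ln[p(x,y)/(p(x)p(y))].
  (1,a): 0.15·ln(1.1029) = 0.0147
  (1,b): 0.16·ln(1.2121) = 0.0308
  (1,c): 0.09·ln(0.6818) = -0.0345
  (2,a): 0.15·ln(1.1610) = 0.0224
  (2,b): 0.01·ln(0.0797) = -0.0253
  (2,c): 0.22·ln(1.7544) = 0.1237
  (3,a): 0.04·ln(0.5348) = -0.0250
  (3,b): 0.16·ln(2.2039) = 0.1264
  (3,c): 0.02·ln(0.2755) = -0.0258
Sum = 0.207 nats.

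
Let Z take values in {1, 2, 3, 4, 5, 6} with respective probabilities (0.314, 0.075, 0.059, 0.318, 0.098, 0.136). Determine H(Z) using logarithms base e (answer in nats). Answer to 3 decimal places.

1.588 nats

H(Z) = −Σ p·ln p.
  −(0.314)·ln(0.314) = 0.3637
  −(0.075)·ln(0.075) = 0.1943
  −(0.059)·ln(0.059) = 0.1670
  −(0.318)·ln(0.318) = 0.3643
  −(0.098)·ln(0.098) = 0.2276
  −(0.136)·ln(0.136) = 0.2713
Sum: 0.3637 + 0.1943 + 0.1670 + 0.3643 + 0.2276 + 0.2713 = 1.588 nats.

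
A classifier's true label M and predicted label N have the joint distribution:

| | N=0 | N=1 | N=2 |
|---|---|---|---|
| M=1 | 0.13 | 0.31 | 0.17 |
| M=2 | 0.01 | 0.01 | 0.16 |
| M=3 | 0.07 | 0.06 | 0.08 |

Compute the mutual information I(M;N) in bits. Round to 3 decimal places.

0.183 bits

Marginals: p(M) = (0.6100, 0.1800, 0.2100), p(N) = (0.2100, 0.3800, 0.4100).
I(M;N) = Σ p(x,y)·log₂[p(x,y)/(p(x)p(y))].
  (1,0): 0.13·log₂(1.0148) = 0.0028
  (1,1): 0.31·log₂(1.3374) = 0.1300
  (1,2): 0.17·log₂(0.6797) = -0.0947
  (2,0): 0.01·log₂(0.2646) = -0.0192
  (2,1): 0.01·log₂(0.1462) = -0.0277
  (2,2): 0.16·log₂(2.1680) = 0.1786
  (3,0): 0.07·log₂(1.5873) = 0.0467
  (3,1): 0.06·log₂(0.7519) = -0.0247
  (3,2): 0.08·log₂(0.9292) = -0.0085
Sum = 0.183 bits.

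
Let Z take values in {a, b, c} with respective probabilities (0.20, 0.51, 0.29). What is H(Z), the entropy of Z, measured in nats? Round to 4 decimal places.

H(Z) = −Σ p·ln p.
  −(0.20)·ln(0.20) = 0.32189
  −(0.51)·ln(0.51) = 0.34341
  −(0.29)·ln(0.29) = 0.35898
Sum: 0.32189 + 0.34341 + 0.35898 = 1.0243 nats.

1.0243 nats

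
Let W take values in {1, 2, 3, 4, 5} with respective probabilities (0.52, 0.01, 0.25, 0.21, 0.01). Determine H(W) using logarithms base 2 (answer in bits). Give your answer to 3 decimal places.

1.596 bits

H(W) = −Σ p·log₂ p.
  −(0.52)·log₂(0.52) = 0.4906
  −(0.01)·log₂(0.01) = 0.0664
  −(0.25)·log₂(0.25) = 0.5000
  −(0.21)·log₂(0.21) = 0.4728
  −(0.01)·log₂(0.01) = 0.0664
Sum: 0.4906 + 0.0664 + 0.5000 + 0.4728 + 0.0664 = 1.596 bits.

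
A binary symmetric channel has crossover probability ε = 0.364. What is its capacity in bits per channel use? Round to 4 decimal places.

Binary symmetric channel: C = 1 − h₂(ε) where h₂ is the binary entropy function.
h₂(0.364) = −0.364·log₂0.364 − 0.636·log₂0.636 = 0.9460.
C = 1 − 0.9460 = 0.0540 bits per channel use.

0.0540 bits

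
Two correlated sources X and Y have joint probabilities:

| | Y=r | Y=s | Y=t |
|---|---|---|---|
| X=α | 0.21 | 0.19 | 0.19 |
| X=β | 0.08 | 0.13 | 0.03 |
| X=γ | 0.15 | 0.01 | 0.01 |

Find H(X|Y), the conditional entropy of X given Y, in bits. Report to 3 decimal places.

1.216 bits

Marginals: p(X) = (0.5900, 0.2400, 0.1700), p(Y) = (0.4400, 0.3300, 0.2300).
H(X|Y) = Σ p(Y) · H(X|Y=·).
  Y=r: p=0.4400, H(X|Y=r) = 1.4857
  Y=s: p=0.3300, H(X|Y=s) = 1.1409
  Y=t: p=0.2300, H(X|Y=t) = 0.8077
Weighted sum = 1.216 bits.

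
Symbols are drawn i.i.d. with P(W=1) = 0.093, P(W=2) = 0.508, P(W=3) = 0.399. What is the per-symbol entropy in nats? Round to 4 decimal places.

0.9315 nats

H(W) = −Σ p·ln p.
  −(0.093)·ln(0.093) = 0.22089
  −(0.508)·ln(0.508) = 0.34406
  −(0.399)·ln(0.399) = 0.36660
Sum: 0.22089 + 0.34406 + 0.36660 = 0.9315 nats.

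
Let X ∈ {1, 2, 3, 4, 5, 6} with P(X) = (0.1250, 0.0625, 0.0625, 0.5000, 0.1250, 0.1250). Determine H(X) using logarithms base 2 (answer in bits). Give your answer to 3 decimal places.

H(X) = −Σ p·log₂ p.
  −(0.1250)·log₂(0.1250) = 0.3750
  −(0.0625)·log₂(0.0625) = 0.2500
  −(0.0625)·log₂(0.0625) = 0.2500
  −(0.5000)·log₂(0.5000) = 0.5000
  −(0.1250)·log₂(0.1250) = 0.3750
  −(0.1250)·log₂(0.1250) = 0.3750
Sum: 0.3750 + 0.2500 + 0.2500 + 0.5000 + 0.3750 + 0.3750 = 2.125 bits.

2.125 bits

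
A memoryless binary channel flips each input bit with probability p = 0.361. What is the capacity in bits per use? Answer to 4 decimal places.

0.0565 bits

Binary symmetric channel: C = 1 − h₂(ε) where h₂ is the binary entropy function.
h₂(0.361) = −0.361·log₂0.361 − 0.639·log₂0.639 = 0.9435.
C = 1 − 0.9435 = 0.0565 bits per channel use.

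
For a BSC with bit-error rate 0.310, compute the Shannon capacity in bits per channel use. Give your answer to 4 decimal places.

0.1068 bits

Binary symmetric channel: C = 1 − h₂(ε) where h₂ is the binary entropy function.
h₂(0.310) = −0.310·log₂0.310 − 0.690·log₂0.690 = 0.8932.
C = 1 − 0.8932 = 0.1068 bits per channel use.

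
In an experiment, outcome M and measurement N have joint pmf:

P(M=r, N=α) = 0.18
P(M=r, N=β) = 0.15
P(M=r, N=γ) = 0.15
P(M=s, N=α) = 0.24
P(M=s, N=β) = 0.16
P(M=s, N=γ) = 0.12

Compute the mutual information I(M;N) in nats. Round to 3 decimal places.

Marginals: p(M) = (0.4800, 0.5200), p(N) = (0.4200, 0.3100, 0.2700).
I(M;N) = Σ p(x,y)·ln[p(x,y)/(p(x)p(y))].
  (r,α): 0.18·ln(0.8929) = -0.0204
  (r,β): 0.15·ln(1.0081) = 0.0012
  (r,γ): 0.15·ln(1.1574) = 0.0219
  (s,α): 0.24·ln(1.0989) = 0.0226
  (s,β): 0.16·ln(0.9926) = -0.0012
  (s,γ): 0.12·ln(0.8547) = -0.0188
Sum = 0.005 nats.

0.005 nats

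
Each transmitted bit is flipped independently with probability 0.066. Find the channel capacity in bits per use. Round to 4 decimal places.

Binary symmetric channel: C = 1 − h₂(ε) where h₂ is the binary entropy function.
h₂(0.066) = −0.066·log₂0.066 − 0.934·log₂0.934 = 0.3508.
C = 1 − 0.3508 = 0.6492 bits per channel use.

0.6492 bits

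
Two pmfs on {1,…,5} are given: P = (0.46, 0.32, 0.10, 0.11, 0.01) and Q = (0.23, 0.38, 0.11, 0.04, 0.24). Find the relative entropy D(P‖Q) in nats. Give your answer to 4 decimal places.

0.3338 nats

D(P‖Q) = Σ p·ln(p/q).
  0.46·ln(0.46/0.23) = 0.31885
  0.32·ln(0.32/0.38) = -0.05499
  0.10·ln(0.10/0.11) = -0.00953
  0.11·ln(0.11/0.04) = 0.11128
  0.01·ln(0.01/0.24) = -0.03178
D(P‖Q) = 0.3338 nats.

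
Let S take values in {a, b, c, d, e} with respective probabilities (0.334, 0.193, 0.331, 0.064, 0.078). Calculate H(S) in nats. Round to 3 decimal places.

H(S) = −Σ p·ln p.
  −(0.334)·ln(0.334) = 0.3663
  −(0.193)·ln(0.193) = 0.3175
  −(0.331)·ln(0.331) = 0.3660
  −(0.064)·ln(0.064) = 0.1759
  −(0.078)·ln(0.078) = 0.1990
Sum: 0.3663 + 0.3175 + 0.3660 + 0.1759 + 0.1990 = 1.425 nats.

1.425 nats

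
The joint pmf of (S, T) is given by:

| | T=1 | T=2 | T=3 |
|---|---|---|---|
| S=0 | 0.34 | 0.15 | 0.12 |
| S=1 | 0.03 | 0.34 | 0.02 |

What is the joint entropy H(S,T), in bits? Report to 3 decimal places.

H(S,T) = −Σ p(x,y)·log₂ p(x,y) over all 6 cells.
  cell (0,1): −0.34·log₂0.34 = 0.5292
  cell (0,2): −0.15·log₂0.15 = 0.4105
  cell (0,3): −0.12·log₂0.12 = 0.3671
  cell (1,1): −0.03·log₂0.03 = 0.1518
  cell (1,2): −0.34·log₂0.34 = 0.5292
  cell (1,3): −0.02·log₂0.02 = 0.1129
Sum = 2.101 bits.

2.101 bits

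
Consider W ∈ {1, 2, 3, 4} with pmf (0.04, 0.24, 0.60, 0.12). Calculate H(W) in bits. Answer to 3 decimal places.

H(W) = −Σ p·log₂ p.
  −(0.04)·log₂(0.04) = 0.1858
  −(0.24)·log₂(0.24) = 0.4941
  −(0.60)·log₂(0.60) = 0.4422
  −(0.12)·log₂(0.12) = 0.3671
Sum: 0.1858 + 0.4941 + 0.4422 + 0.3671 = 1.489 bits.

1.489 bits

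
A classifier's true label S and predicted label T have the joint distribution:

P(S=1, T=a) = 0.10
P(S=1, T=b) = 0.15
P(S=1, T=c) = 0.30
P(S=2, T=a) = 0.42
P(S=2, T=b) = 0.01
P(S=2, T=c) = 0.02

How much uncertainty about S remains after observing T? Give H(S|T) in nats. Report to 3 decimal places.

0.367 nats

Chain rule: H(S|T) = H(S,T) − H(T).
Marginals: p(S) = (0.5500, 0.4500), p(T) = (0.5200, 0.1600, 0.3200).
H(S,T) = 1.3647 nats; H(T) = 0.9979 nats.
H(S|T) = 1.3647 − 0.9979 = 0.367 nats.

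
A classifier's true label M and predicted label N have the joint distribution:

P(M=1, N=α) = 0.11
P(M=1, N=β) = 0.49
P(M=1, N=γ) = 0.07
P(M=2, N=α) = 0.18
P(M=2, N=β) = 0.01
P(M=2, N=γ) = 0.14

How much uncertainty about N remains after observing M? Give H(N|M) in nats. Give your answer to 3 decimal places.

0.774 nats

Chain rule: H(N|M) = H(M,N) − H(M).
Marginals: p(M) = (0.6700, 0.3300), p(N) = (0.2900, 0.5000, 0.2100).
H(M,N) = 1.4085 nats; H(M) = 0.6342 nats.
H(N|M) = 1.4085 − 0.6342 = 0.774 nats.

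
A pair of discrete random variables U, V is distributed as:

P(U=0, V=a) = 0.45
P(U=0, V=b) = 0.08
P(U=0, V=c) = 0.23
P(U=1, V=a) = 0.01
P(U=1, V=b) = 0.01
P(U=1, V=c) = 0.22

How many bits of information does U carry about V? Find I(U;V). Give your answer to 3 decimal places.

0.230 bits

Marginals: p(U) = (0.7600, 0.2400), p(V) = (0.4600, 0.0900, 0.4500).
I(U;V) = H(U) + H(V) − H(U,V).
H(U) = 0.7950, H(V) = 1.3464, H(U,V) = 1.9110.
I(U;V) = 0.7950 + 1.3464 − 1.9110 = 0.230 bits.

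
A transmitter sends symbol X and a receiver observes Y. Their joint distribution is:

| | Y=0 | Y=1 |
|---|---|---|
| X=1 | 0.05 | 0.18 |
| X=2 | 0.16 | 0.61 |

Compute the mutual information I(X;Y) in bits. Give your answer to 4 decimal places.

Marginals: p(X) = (0.2300, 0.7700), p(Y) = (0.2100, 0.7900).
I(X;Y) = Σ p(x,y)·log₂[p(x,y)/(p(x)p(y))].
  (1,0): 0.05·log₂(1.0352) = 0.00250
  (1,1): 0.18·log₂(0.9906) = -0.00244
  (2,0): 0.16·log₂(0.9895) = -0.00244
  (2,1): 0.61·log₂(1.0028) = 0.00246
Sum = 0.0001 bits.

0.0001 bits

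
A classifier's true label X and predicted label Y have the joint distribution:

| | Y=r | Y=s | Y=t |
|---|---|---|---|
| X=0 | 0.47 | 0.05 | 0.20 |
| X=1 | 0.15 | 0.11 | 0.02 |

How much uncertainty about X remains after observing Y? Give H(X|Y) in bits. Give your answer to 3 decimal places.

Chain rule: H(X|Y) = H(X,Y) − H(Y).
Marginals: p(X) = (0.7200, 0.2800), p(Y) = (0.6200, 0.1600, 0.2200).
H(X,Y) = 2.0661 bits; H(Y) = 1.3312 bits.
H(X|Y) = 2.0661 − 1.3312 = 0.735 bits.

0.735 bits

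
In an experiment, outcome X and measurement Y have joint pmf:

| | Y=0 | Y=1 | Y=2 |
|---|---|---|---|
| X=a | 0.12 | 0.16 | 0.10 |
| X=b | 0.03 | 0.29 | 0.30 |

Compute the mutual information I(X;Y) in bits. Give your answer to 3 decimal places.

0.103 bits

Marginals: p(X) = (0.3800, 0.6200), p(Y) = (0.1500, 0.4500, 0.4000).
I(X;Y) = H(X) + H(Y) − H(X,Y).
H(X) = 0.9580, H(Y) = 1.4577, H(X,Y) = 2.3130.
I(X;Y) = 0.9580 + 1.4577 − 2.3130 = 0.103 bits.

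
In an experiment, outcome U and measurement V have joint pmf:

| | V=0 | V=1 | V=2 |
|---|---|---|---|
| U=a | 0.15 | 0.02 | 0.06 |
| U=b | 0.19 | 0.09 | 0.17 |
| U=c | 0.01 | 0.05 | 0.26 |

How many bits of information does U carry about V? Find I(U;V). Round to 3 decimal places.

0.232 bits

Marginals: p(U) = (0.2300, 0.4500, 0.3200), p(V) = (0.3500, 0.1600, 0.4900).
I(U;V) = Σ p(x,y)·log₂[p(x,y)/(p(x)p(y))].
  (a,0): 0.15·log₂(1.8634) = 0.1347
  (a,1): 0.02·log₂(0.5435) = -0.0176
  (a,2): 0.06·log₂(0.5324) = -0.0546
  (b,0): 0.19·log₂(1.2063) = 0.0514
  (b,1): 0.09·log₂(1.2500) = 0.0290
  (b,2): 0.17·log₂(0.7710) = -0.0638
  (c,0): 0.01·log₂(0.0893) = -0.0349
  (c,1): 0.05·log₂(0.9766) = -0.0017
  (c,2): 0.26·log₂(1.6582) = 0.1897
Sum = 0.232 bits.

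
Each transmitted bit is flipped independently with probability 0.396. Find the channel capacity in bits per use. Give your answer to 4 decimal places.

Binary symmetric channel: C = 1 − h₂(ε) where h₂ is the binary entropy function.
h₂(0.396) = −0.396·log₂0.396 − 0.604·log₂0.604 = 0.9686.
C = 1 − 0.9686 = 0.0314 bits per channel use.

0.0314 bits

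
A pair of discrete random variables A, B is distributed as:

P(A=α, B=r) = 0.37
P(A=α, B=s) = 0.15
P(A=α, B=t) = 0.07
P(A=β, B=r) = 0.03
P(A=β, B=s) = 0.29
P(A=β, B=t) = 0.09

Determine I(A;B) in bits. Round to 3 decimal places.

0.257 bits

Marginals: p(A) = (0.5900, 0.4100), p(B) = (0.4000, 0.4400, 0.1600).
I(A;B) = H(A) + H(B) − H(A,B).
H(A) = 0.9765, H(B) = 1.4729, H(A,B) = 2.1922.
I(A;B) = 0.9765 + 1.4729 − 2.1922 = 0.257 bits.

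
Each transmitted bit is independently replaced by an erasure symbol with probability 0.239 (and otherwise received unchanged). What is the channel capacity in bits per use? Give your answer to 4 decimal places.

0.7610 bits

Binary erasure channel: capacity C = 1 − ε.
C = 1 − 0.239 = 0.7610 bits per channel use.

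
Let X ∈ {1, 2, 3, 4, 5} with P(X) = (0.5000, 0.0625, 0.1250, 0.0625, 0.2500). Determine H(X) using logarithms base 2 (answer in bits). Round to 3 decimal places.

H(X) = −Σ p·log₂ p.
  −(0.5000)·log₂(0.5000) = 0.5000
  −(0.0625)·log₂(0.0625) = 0.2500
  −(0.1250)·log₂(0.1250) = 0.3750
  −(0.0625)·log₂(0.0625) = 0.2500
  −(0.2500)·log₂(0.2500) = 0.5000
Sum: 0.5000 + 0.2500 + 0.3750 + 0.2500 + 0.5000 = 1.875 bits.

1.875 bits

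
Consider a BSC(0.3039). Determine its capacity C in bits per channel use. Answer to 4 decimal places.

0.1140 bits

Binary symmetric channel: C = 1 − h₂(ε) where h₂ is the binary entropy function.
h₂(0.3039) = −0.3039·log₂0.3039 − 0.6961·log₂0.6961 = 0.8860.
C = 1 − 0.8860 = 0.1140 bits per channel use.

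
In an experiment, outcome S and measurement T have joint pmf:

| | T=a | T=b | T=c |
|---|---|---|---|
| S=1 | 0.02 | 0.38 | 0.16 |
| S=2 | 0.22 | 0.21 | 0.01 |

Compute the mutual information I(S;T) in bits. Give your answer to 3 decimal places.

0.281 bits

Marginals: p(S) = (0.5600, 0.4400), p(T) = (0.2400, 0.5900, 0.1700).
I(S;T) = Σ p(x,y)·log₂[p(x,y)/(p(x)p(y))].
  (1,a): 0.02·log₂(0.1488) = -0.0550
  (1,b): 0.38·log₂(1.1501) = 0.0767
  (1,c): 0.16·log₂(1.6807) = 0.1198
  (2,a): 0.22·log₂(2.0833) = 0.2330
  (2,b): 0.21·log₂(0.8089) = -0.0642
  (2,c): 0.01·log₂(0.1337) = -0.0290
Sum = 0.281 bits.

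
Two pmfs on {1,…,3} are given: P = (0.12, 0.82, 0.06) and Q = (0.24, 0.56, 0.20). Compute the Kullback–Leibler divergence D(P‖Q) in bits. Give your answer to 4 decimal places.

D(P‖Q) = Σ p·log₂(p/q).
  0.12·log₂(0.12/0.24) = -0.12000
  0.82·log₂(0.82/0.56) = 0.45116
  0.06·log₂(0.06/0.20) = -0.10422
D(P‖Q) = 0.2269 bits.

0.2269 bits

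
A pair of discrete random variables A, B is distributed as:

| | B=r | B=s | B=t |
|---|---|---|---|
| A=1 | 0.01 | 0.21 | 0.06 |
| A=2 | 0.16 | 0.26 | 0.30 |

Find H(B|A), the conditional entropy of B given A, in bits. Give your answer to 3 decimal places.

Chain rule: H(B|A) = H(A,B) − H(A).
Marginals: p(A) = (0.2800, 0.7200), p(B) = (0.1700, 0.4700, 0.3600).
H(A,B) = 2.2322 bits; H(A) = 0.8555 bits.
H(B|A) = 2.2322 − 0.8555 = 1.377 bits.

1.377 bits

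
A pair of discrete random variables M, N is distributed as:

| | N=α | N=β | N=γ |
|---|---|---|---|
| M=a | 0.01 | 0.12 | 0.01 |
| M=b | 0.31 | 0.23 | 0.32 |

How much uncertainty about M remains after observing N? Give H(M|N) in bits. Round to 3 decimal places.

0.453 bits

Marginals: p(M) = (0.1400, 0.8600), p(N) = (0.3200, 0.3500, 0.3300).
H(M|N) = Σ p(N) · H(M|N=·).
  N=α: p=0.3200, H(M|N=α) = 0.2006
  N=β: p=0.3500, H(M|N=β) = 0.9275
  N=γ: p=0.3300, H(M|N=γ) = 0.1959
Weighted sum = 0.453 bits.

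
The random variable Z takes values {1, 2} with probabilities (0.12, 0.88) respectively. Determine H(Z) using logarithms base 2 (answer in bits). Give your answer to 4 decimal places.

0.5294 bits

H(Z) = −Σ p·log₂ p.
  −(0.12)·log₂(0.12) = 0.36707
  −(0.88)·log₂(0.88) = 0.16229
Sum: 0.36707 + 0.16229 = 0.5294 bits.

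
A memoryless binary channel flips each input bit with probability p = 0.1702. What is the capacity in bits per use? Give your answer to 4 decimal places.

0.3418 bits

Binary symmetric channel: C = 1 − h₂(ε) where h₂ is the binary entropy function.
h₂(0.1702) = −0.1702·log₂0.1702 − 0.8298·log₂0.8298 = 0.6582.
C = 1 − 0.6582 = 0.3418 bits per channel use.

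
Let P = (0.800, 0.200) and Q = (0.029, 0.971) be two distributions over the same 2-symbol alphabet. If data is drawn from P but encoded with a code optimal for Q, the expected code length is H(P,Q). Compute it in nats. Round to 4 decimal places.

2.8383 nats

H(P,Q) = −Σ p·ln q.
  −0.800·ln(0.029) = 2.83237
  −0.200·ln(0.971) = 0.00589
H(P,Q) = 2.8383 nats.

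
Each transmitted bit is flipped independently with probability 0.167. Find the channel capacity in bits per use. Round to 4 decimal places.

0.3492 bits

Binary symmetric channel: C = 1 − h₂(ε) where h₂ is the binary entropy function.
h₂(0.167) = −0.167·log₂0.167 − 0.833·log₂0.833 = 0.6508.
C = 1 − 0.6508 = 0.3492 bits per channel use.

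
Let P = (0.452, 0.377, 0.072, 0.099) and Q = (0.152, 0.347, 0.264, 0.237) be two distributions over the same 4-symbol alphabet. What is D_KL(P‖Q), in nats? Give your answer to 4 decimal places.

D(P‖Q) = Σ p·ln(p/q).
  0.452·ln(0.452/0.152) = 0.49259
  0.377·ln(0.377/0.347) = 0.03126
  0.072·ln(0.072/0.264) = -0.09355
  0.099·ln(0.099/0.237) = -0.08642
D(P‖Q) = 0.3439 nats.

0.3439 nats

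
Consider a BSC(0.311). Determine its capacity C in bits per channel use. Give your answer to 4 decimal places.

Binary symmetric channel: C = 1 − h₂(ε) where h₂ is the binary entropy function.
h₂(0.311) = −0.311·log₂0.311 − 0.689·log₂0.689 = 0.8943.
C = 1 − 0.8943 = 0.1057 bits per channel use.

0.1057 bits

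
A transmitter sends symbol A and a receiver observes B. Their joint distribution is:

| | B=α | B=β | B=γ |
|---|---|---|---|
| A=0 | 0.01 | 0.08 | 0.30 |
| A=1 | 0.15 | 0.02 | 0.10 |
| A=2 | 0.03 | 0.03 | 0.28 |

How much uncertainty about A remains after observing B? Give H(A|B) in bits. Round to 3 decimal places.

Chain rule: H(A|B) = H(A,B) − H(B).
Marginals: p(A) = (0.3900, 0.2700, 0.3400), p(B) = (0.1900, 0.1300, 0.6800).
H(A,B) = 2.5524 bits; H(B) = 1.2162 bits.
H(A|B) = 2.5524 − 1.2162 = 1.336 bits.

1.336 bits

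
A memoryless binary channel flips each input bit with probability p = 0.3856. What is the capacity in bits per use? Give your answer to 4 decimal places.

Binary symmetric channel: C = 1 − h₂(ε) where h₂ is the binary entropy function.
h₂(0.3856) = −0.3856·log₂0.3856 − 0.6144·log₂0.6144 = 0.9619.
C = 1 − 0.9619 = 0.0381 bits per channel use.

0.0381 bits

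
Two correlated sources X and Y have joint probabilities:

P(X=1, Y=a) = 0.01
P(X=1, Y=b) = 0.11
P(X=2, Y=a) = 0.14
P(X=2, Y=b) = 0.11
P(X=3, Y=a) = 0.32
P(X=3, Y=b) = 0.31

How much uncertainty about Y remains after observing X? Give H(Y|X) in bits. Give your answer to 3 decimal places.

Chain rule: H(Y|X) = H(X,Y) − H(X).
Marginals: p(X) = (0.1200, 0.2500, 0.6300), p(Y) = (0.4700, 0.5300).
H(X,Y) = 2.2140 bits; H(X) = 1.2870 bits.
H(Y|X) = 2.2140 − 1.2870 = 0.927 bits.

0.927 bits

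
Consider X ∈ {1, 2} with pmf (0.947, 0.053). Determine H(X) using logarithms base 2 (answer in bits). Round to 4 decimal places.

0.2990 bits

H(X) = −Σ p·log₂ p.
  −(0.947)·log₂(0.947) = 0.07440
  −(0.053)·log₂(0.053) = 0.22461
Sum: 0.07440 + 0.22461 = 0.2990 bits.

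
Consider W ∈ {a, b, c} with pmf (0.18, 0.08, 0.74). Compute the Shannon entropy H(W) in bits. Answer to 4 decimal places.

1.0583 bits

H(W) = −Σ p·log₂ p.
  −(0.18)·log₂(0.18) = 0.44531
  −(0.08)·log₂(0.08) = 0.29151
  −(0.74)·log₂(0.74) = 0.32146
Sum: 0.44531 + 0.29151 + 0.32146 = 1.0583 bits.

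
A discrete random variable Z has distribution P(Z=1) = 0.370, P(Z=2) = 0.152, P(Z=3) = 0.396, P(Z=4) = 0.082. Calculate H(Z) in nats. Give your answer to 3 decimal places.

1.226 nats

H(Z) = −Σ p·ln p.
  −(0.370)·ln(0.370) = 0.3679
  −(0.152)·ln(0.152) = 0.2863
  −(0.396)·ln(0.396) = 0.3668
  −(0.082)·ln(0.082) = 0.2051
Sum: 0.3679 + 0.2863 + 0.3668 + 0.2051 = 1.226 nats.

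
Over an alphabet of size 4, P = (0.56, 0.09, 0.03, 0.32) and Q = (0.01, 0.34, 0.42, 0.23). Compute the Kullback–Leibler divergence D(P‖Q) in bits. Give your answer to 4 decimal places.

3.1178 bits

D(P‖Q) = Σ p·log₂(p/q).
  0.56·log₂(0.56/0.01) = 3.25212
  0.09·log₂(0.09/0.34) = -0.17258
  0.03·log₂(0.03/0.42) = -0.11422
  0.32·log₂(0.32/0.23) = 0.15246
D(P‖Q) = 3.1178 bits.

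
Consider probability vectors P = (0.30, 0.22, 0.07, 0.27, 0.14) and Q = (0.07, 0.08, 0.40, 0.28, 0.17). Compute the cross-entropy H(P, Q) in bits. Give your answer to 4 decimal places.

H(P,Q) = −Σ p·log₂ q.
  −0.30·log₂(0.07) = 1.15095
  −0.22·log₂(0.08) = 0.80165
  −0.07·log₂(0.40) = 0.09253
  −0.27·log₂(0.28) = 0.49586
  −0.14·log₂(0.17) = 0.35790
H(P,Q) = 2.8989 bits.

2.8989 bits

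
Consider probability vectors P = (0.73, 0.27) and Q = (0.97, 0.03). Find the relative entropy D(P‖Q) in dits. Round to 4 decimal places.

0.1675 dits

D(P‖Q) = Σ p·log₁₀(p/q).
  0.73·log₁₀(0.73/0.97) = -0.09012
  0.27·log₁₀(0.27/0.03) = 0.25765
D(P‖Q) = 0.1675 dits.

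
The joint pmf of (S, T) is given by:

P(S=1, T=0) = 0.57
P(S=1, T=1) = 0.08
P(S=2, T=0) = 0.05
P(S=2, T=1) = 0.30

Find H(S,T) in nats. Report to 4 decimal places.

H(S,T) = −Σ p(x,y)·ln p(x,y) over all 4 cells.
  cell (1,0): −0.57·ln0.57 = 0.32041
  cell (1,1): −0.08·ln0.08 = 0.20206
  cell (2,0): −0.05·ln0.05 = 0.14979
  cell (2,1): −0.30·ln0.30 = 0.36119
Sum = 1.0334 nats.

1.0334 nats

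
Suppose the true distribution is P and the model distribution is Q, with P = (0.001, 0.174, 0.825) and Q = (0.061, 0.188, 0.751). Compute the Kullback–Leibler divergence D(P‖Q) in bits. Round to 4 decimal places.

0.0865 bits

D(P‖Q) = Σ p·log₂(p/q).
  0.001·log₂(0.001/0.061) = -0.00593
  0.174·log₂(0.174/0.188) = -0.01943
  0.825·log₂(0.825/0.751) = 0.11185
D(P‖Q) = 0.0865 bits.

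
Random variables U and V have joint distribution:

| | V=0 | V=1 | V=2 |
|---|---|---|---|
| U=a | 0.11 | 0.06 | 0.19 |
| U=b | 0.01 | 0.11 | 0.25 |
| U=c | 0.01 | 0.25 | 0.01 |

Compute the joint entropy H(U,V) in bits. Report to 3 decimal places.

2.599 bits

H(U,V) = −Σ p(x,y)·log₂ p(x,y) over all 9 cells.
  cell (a,0): −0.11·log₂0.11 = 0.3503
  cell (a,1): −0.06·log₂0.06 = 0.2435
  cell (a,2): −0.19·log₂0.19 = 0.4552
  cell (b,0): −0.01·log₂0.01 = 0.0664
  cell (b,1): −0.11·log₂0.11 = 0.3503
  cell (b,2): −0.25·log₂0.25 = 0.5000
  cell (c,0): −0.01·log₂0.01 = 0.0664
  cell (c,1): −0.25·log₂0.25 = 0.5000
  cell (c,2): −0.01·log₂0.01 = 0.0664
Sum = 2.599 bits.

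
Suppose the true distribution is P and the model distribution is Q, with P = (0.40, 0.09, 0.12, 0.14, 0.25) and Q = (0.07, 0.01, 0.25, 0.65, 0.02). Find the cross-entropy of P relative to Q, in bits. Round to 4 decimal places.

H(P,Q) = −Σ p·log₂ q.
  −0.40·log₂(0.07) = 1.53460
  −0.09·log₂(0.01) = 0.59795
  −0.12·log₂(0.25) = 0.24000
  −0.14·log₂(0.65) = 0.08701
  −0.25·log₂(0.02) = 1.41096
H(P,Q) = 3.8705 bits.

3.8705 bits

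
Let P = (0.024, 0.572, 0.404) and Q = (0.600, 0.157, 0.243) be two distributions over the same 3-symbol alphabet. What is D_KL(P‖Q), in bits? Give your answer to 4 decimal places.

D(P‖Q) = Σ p·log₂(p/q).
  0.024·log₂(0.024/0.600) = -0.11145
  0.572·log₂(0.572/0.157) = 1.06692
  0.404·log₂(0.404/0.243) = 0.29629
D(P‖Q) = 1.2518 bits.

1.2518 bits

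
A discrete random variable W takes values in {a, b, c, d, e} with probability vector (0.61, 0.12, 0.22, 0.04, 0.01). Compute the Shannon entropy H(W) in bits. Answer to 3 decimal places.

1.535 bits

H(W) = −Σ p·log₂ p.
  −(0.61)·log₂(0.61) = 0.4350
  −(0.12)·log₂(0.12) = 0.3671
  −(0.22)·log₂(0.22) = 0.4806
  −(0.04)·log₂(0.04) = 0.1858
  −(0.01)·log₂(0.01) = 0.0664
Sum: 0.4350 + 0.3671 + 0.4806 + 0.1858 + 0.0664 = 1.535 bits.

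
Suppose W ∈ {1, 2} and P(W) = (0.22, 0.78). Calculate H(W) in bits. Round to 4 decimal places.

0.7602 bits

H(W) = −Σ p·log₂ p.
  −(0.22)·log₂(0.22) = 0.48057
  −(0.78)·log₂(0.78) = 0.27959
Sum: 0.48057 + 0.27959 = 0.7602 bits.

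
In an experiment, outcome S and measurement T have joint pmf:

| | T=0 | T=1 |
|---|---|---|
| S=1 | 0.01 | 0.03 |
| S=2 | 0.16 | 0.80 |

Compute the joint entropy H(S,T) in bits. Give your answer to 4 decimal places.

0.8988 bits

H(S,T) = −Σ p(x,y)·log₂ p(x,y) over all 4 cells.
  cell (1,0): −0.01·log₂0.01 = 0.06644
  cell (1,1): −0.03·log₂0.03 = 0.15177
  cell (2,0): −0.16·log₂0.16 = 0.42302
  cell (2,1): −0.80·log₂0.80 = 0.25754
Sum = 0.8988 bits.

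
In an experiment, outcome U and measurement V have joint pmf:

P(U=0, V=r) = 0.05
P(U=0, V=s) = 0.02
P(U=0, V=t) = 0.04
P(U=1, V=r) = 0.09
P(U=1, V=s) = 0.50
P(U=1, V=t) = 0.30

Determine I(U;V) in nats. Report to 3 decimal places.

Marginals: p(U) = (0.1100, 0.8900), p(V) = (0.1400, 0.5200, 0.3400).
I(U;V) = H(U) + H(V) − H(U,V).
H(U) = 0.3465, H(V) = 0.9821, H(U,V) = 1.2813.
I(U;V) = 0.3465 + 0.9821 − 1.2813 = 0.047 nats.

0.047 nats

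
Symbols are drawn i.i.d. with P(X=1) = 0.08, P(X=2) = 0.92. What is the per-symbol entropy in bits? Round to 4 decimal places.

0.4022 bits

H(X) = −Σ p·log₂ p.
  −(0.08)·log₂(0.08) = 0.29151
  −(0.92)·log₂(0.92) = 0.11067
Sum: 0.29151 + 0.11067 = 0.4022 bits.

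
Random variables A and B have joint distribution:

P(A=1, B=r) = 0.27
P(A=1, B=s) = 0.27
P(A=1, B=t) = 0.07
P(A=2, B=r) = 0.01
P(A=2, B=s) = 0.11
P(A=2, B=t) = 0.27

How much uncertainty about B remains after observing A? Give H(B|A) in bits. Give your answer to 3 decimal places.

1.251 bits

Chain rule: H(B|A) = H(A,B) − H(A).
Marginals: p(A) = (0.6100, 0.3900), p(B) = (0.2800, 0.3800, 0.3400).
H(A,B) = 2.2153 bits; H(A) = 0.9648 bits.
H(B|A) = 2.2153 − 0.9648 = 1.251 bits.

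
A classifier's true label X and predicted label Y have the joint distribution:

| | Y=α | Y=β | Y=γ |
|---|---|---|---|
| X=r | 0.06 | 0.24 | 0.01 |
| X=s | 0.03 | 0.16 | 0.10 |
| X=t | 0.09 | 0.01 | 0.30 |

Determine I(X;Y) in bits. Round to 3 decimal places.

0.459 bits

Marginals: p(X) = (0.3100, 0.2900, 0.4000), p(Y) = (0.1800, 0.4100, 0.4100).
I(X;Y) = H(X) + H(Y) − H(X,Y).
H(X) = 1.5705, H(Y) = 1.5001, H(X,Y) = 2.6113.
I(X;Y) = 1.5705 + 1.5001 − 2.6113 = 0.459 bits.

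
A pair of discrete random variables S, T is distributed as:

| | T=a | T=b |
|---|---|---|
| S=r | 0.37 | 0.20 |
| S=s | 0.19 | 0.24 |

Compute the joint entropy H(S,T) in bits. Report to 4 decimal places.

H(S,T) = −Σ p(x,y)·log₂ p(x,y) over all 4 cells.
  cell (r,a): −0.37·log₂0.37 = 0.53073
  cell (r,b): −0.20·log₂0.20 = 0.46439
  cell (s,a): −0.19·log₂0.19 = 0.45523
  cell (s,b): −0.24·log₂0.24 = 0.49413
Sum = 1.9445 bits.

1.9445 bits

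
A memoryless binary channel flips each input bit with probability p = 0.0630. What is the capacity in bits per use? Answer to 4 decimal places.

Binary symmetric channel: C = 1 − h₂(ε) where h₂ is the binary entropy function.
h₂(0.0630) = −0.0630·log₂0.0630 − 0.9370·log₂0.9370 = 0.3392.
C = 1 − 0.3392 = 0.6608 bits per channel use.

0.6608 bits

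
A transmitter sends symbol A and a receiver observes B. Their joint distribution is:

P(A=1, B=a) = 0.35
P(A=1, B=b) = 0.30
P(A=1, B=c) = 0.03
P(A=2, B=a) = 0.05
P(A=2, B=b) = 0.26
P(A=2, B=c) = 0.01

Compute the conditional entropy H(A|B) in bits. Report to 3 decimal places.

Marginals: p(A) = (0.6800, 0.3200), p(B) = (0.4000, 0.5600, 0.0400).
H(A|B) = Σ p(B) · H(A|B=·).
  B=a: p=0.4000, H(A|B=a) = 0.5436
  B=b: p=0.5600, H(A|B=b) = 0.9963
  B=c: p=0.0400, H(A|B=c) = 0.8113
Weighted sum = 0.808 bits.

0.808 bits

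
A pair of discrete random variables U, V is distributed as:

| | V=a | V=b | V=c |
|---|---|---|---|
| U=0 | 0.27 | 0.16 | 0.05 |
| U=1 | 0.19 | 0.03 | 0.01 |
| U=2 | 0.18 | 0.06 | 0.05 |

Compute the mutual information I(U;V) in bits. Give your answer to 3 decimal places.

0.049 bits

Marginals: p(U) = (0.4800, 0.2300, 0.2900), p(V) = (0.6400, 0.2500, 0.1100).
I(U;V) = Σ p(x,y)·log₂[p(x,y)/(p(x)p(y))].
  (0,a): 0.27·log₂(0.8789) = -0.0503
  (0,b): 0.16·log₂(1.3333) = 0.0664
  (0,c): 0.05·log₂(0.9470) = -0.0039
  (1,a): 0.19·log₂(1.2908) = 0.0700
  (1,b): 0.03·log₂(0.5217) = -0.0282
  (1,c): 0.01·log₂(0.3953) = -0.0134
  (2,a): 0.18·log₂(0.9698) = -0.0080
  (2,b): 0.06·log₂(0.8276) = -0.0164
  (2,c): 0.05·log₂(1.5674) = 0.0324
Sum = 0.049 bits.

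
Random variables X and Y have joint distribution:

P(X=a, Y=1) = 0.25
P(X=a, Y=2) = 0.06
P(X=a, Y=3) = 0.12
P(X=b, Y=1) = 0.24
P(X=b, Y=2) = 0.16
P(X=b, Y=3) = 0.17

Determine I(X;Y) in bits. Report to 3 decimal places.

0.026 bits

Marginals: p(X) = (0.4300, 0.5700), p(Y) = (0.4900, 0.2200, 0.2900).
I(X;Y) = Σ p(x,y)·log₂[p(x,y)/(p(x)p(y))].
  (a,1): 0.25·log₂(1.1865) = 0.0617
  (a,2): 0.06·log₂(0.6342) = -0.0394
  (a,3): 0.12·log₂(0.9623) = -0.0067
  (b,1): 0.24·log₂(0.8593) = -0.0525
  (b,2): 0.16·log₂(1.2759) = 0.0562
  (b,3): 0.17·log₂(1.0284) = 0.0069
Sum = 0.026 bits.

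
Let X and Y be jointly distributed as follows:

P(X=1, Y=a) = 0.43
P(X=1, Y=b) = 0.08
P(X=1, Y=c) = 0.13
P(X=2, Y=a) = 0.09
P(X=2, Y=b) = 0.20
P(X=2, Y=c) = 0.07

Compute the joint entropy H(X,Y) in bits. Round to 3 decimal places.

2.243 bits

H(X,Y) = −Σ p(x,y)·log₂ p(x,y) over all 6 cells.
  cell (1,a): −0.43·log₂0.43 = 0.5236
  cell (1,b): −0.08·log₂0.08 = 0.2915
  cell (1,c): −0.13·log₂0.13 = 0.3826
  cell (2,a): −0.09·log₂0.09 = 0.3127
  cell (2,b): −0.20·log₂0.20 = 0.4644
  cell (2,c): −0.07·log₂0.07 = 0.2686
Sum = 2.243 bits.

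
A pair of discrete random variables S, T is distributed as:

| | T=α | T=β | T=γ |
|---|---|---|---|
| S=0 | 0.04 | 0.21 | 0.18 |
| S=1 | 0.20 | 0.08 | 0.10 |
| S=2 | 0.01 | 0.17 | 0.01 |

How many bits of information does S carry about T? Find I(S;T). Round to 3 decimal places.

0.283 bits

Marginals: p(S) = (0.4300, 0.3800, 0.1900), p(T) = (0.2500, 0.4600, 0.2900).
I(S;T) = H(S) + H(T) − H(S,T).
H(S) = 1.5092, H(T) = 1.5332, H(S,T) = 2.7594.
I(S;T) = 1.5092 + 1.5332 − 2.7594 = 0.283 bits.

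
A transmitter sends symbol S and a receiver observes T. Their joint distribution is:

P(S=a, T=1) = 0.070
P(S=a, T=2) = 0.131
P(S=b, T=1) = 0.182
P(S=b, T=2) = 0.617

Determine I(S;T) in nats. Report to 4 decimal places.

Marginals: p(S) = (0.2010, 0.7990), p(T) = (0.2520, 0.7480).
I(S;T) = Σ p(x,y)·ln[p(x,y)/(p(x)p(y))].
  (a,1): 0.070·ln(1.3820) = 0.02265
  (a,2): 0.131·ln(0.8713) = -0.01805
  (b,1): 0.182·ln(0.9039) = -0.01839
  (b,2): 0.617·ln(1.0324) = 0.01966
Sum = 0.0059 nats.

0.0059 nats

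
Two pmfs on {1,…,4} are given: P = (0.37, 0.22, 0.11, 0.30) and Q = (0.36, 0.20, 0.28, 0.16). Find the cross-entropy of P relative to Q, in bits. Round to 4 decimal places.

H(P,Q) = −Σ p·log₂ q.
  −0.37·log₂(0.36) = 0.54535
  −0.22·log₂(0.20) = 0.51082
  −0.11·log₂(0.28) = 0.20202
  −0.30·log₂(0.16) = 0.79316
H(P,Q) = 2.0514 bits.

2.0514 bits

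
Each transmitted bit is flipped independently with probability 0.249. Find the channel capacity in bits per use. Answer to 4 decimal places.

0.1903 bits

Binary symmetric channel: C = 1 − h₂(ε) where h₂ is the binary entropy function.
h₂(0.249) = −0.249·log₂0.249 − 0.751·log₂0.751 = 0.8097.
C = 1 − 0.8097 = 0.1903 bits per channel use.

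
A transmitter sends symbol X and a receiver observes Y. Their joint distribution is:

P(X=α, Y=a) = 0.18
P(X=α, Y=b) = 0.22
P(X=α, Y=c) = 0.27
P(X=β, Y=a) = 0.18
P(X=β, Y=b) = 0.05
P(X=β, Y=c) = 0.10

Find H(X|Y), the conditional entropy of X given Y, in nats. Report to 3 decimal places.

0.595 nats

Chain rule: H(X|Y) = H(X,Y) − H(Y).
Marginals: p(X) = (0.6700, 0.3300), p(Y) = (0.3600, 0.2700, 0.3700).
H(X,Y) = 1.6840 nats; H(Y) = 1.0892 nats.
H(X|Y) = 1.6840 − 1.0892 = 0.595 nats.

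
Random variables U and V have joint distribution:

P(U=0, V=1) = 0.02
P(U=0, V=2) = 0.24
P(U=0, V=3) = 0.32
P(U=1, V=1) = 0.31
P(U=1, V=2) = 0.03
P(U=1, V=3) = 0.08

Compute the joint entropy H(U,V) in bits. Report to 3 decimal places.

H(U,V) = −Σ p(x,y)·log₂ p(x,y) over all 6 cells.
  cell (0,1): −0.02·log₂0.02 = 0.1129
  cell (0,2): −0.24·log₂0.24 = 0.4941
  cell (0,3): −0.32·log₂0.32 = 0.5260
  cell (1,1): −0.31·log₂0.31 = 0.5238
  cell (1,2): −0.03·log₂0.03 = 0.1518
  cell (1,3): −0.08·log₂0.08 = 0.2915
Sum = 2.100 bits.

2.100 bits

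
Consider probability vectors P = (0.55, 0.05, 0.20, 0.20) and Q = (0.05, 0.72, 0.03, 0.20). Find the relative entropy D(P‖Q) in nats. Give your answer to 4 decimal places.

D(P‖Q) = Σ p·ln(p/q).
  0.55·ln(0.55/0.05) = 1.31884
  0.05·ln(0.05/0.72) = -0.13336
  0.20·ln(0.20/0.03) = 0.37942
  0.20·ln(0.20/0.20) = 0.00000
D(P‖Q) = 1.5649 nats.

1.5649 nats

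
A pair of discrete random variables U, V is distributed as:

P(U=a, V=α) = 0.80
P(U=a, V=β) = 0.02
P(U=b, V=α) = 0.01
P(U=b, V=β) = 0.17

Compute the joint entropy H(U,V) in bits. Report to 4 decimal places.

0.8714 bits

H(U,V) = −Σ p(x,y)·log₂ p(x,y) over all 4 cells.
  cell (a,α): −0.80·log₂0.80 = 0.25754
  cell (a,β): −0.02·log₂0.02 = 0.11288
  cell (b,α): −0.01·log₂0.01 = 0.06644
  cell (b,β): −0.17·log₂0.17 = 0.43459
Sum = 0.8714 bits.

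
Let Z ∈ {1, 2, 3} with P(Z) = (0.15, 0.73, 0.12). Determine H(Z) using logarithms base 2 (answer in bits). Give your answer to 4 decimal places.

1.1091 bits

H(Z) = −Σ p·log₂ p.
  −(0.15)·log₂(0.15) = 0.41054
  −(0.73)·log₂(0.73) = 0.33144
  −(0.12)·log₂(0.12) = 0.36707
Sum: 0.41054 + 0.33144 + 0.36707 = 1.1091 bits.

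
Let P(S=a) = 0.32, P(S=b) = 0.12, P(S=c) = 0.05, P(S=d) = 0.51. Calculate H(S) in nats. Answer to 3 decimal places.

1.112 nats

H(S) = −Σ p·ln p.
  −(0.32)·ln(0.32) = 0.3646
  −(0.12)·ln(0.12) = 0.2544
  −(0.05)·ln(0.05) = 0.1498
  −(0.51)·ln(0.51) = 0.3434
Sum: 0.3646 + 0.2544 + 0.1498 + 0.3434 = 1.112 nats.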